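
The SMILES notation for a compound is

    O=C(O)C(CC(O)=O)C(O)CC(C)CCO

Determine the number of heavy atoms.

16

Every atom symbol written in the SMILES (organic subset) is one heavy atom; implicit H are not written.
Heavy atoms by element → C:10, O:6.
Total: 16.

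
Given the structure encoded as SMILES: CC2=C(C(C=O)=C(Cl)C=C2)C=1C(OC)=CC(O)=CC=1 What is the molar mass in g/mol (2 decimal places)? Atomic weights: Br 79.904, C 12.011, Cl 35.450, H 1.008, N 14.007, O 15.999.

276.72 g/mol

First, the molecular formula is C15H13ClO3 (counting implicit H from valence).
  C: 15 × 12.011 = 180.165
  Cl: 1 × 35.450 = 35.450
  H: 13 × 1.008 = 13.104
  O: 3 × 15.999 = 47.997
Sum: 15×12.011 + 1×35.450 + 13×1.008 + 3×15.999 = 276.716 → 276.72 g/mol.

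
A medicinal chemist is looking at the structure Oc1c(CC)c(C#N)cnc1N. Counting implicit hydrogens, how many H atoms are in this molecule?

9

Walk through each heavy atom and fill implicit hydrogens from standard valence (C 4, N 3, O 2, S 2, halogen 1); for lowercase aromatic atoms, an aromatic c carries 1 H when it has two neighbours and 0 H with three, and aromatic n carries 0 H:
  atom 1: O, bond orders sum to 1 (valence 2) → 1 H
  atom 2: aromatic c, 3 neighbours → 0 H
  atom 3: aromatic c, 3 neighbours → 0 H
  atom 4: C, bond orders sum to 2 (valence 4) → 2 H
  atom 5: C, bond orders sum to 1 (valence 4) → 3 H
  atom 6: aromatic c, 3 neighbours → 0 H
  atom 7: C, bond orders sum to 4 (valence 4) → 0 H
  atom 8: N, bond orders sum to 3 (valence 3) → 0 H
  atom 9: aromatic c, 2 neighbours → 1 H
  atom 10: aromatic n, 2 neighbours → 0 H
  atom 11: aromatic c, 3 neighbours → 0 H
  atom 12: N, bond orders sum to 1 (valence 3) → 2 H
Total hydrogens: 9.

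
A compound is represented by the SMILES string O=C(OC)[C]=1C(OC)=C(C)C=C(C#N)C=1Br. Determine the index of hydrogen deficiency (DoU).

7

Degree of unsaturation = (number of rings) + (number of π bonds).
Ring closures in the SMILES: 1.
π bonds: 4 double bonds (each 1 DoU), 1 triple bond (each 2 DoU) → 6 DoU from unsaturation.
Total DoU = 1 + 6 = 7.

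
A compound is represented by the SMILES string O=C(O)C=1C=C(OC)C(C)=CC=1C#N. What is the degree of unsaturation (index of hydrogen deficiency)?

7

Degree of unsaturation = (number of rings) + (number of π bonds).
Ring closures in the SMILES: 1.
π bonds: 4 double bonds (each 1 DoU), 1 triple bond (each 2 DoU) → 6 DoU from unsaturation.
Total DoU = 1 + 6 = 7.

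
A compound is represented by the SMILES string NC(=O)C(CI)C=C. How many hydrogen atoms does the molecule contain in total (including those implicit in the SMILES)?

Walk through each heavy atom and fill implicit hydrogens from standard valence (C 4, N 3, O 2, S 2, halogen 1):
  atom 1: N, bond orders sum to 1 (valence 3) → 2 H
  atom 2: C, bond orders sum to 4 (valence 4) → 0 H
  atom 3: O, bond orders sum to 2 (valence 2) → 0 H
  atom 4: C, bond orders sum to 3 (valence 4) → 1 H
  atom 5: C, bond orders sum to 2 (valence 4) → 2 H
  atom 6: I (halogen, monovalent) → 0 H
  atom 7: C, bond orders sum to 3 (valence 4) → 1 H
  atom 8: C, bond orders sum to 2 (valence 4) → 2 H
Total hydrogens: 8.

8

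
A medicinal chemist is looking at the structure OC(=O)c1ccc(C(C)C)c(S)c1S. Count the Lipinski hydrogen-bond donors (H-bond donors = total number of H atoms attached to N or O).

Donors: find every N or O and count the H atoms it carries.
  atom 1 (O): bond orders sum to 1 → 1 H
  atom 3 (O): bond orders sum to 2 → 0 H
Lipinski HBD = 1.

1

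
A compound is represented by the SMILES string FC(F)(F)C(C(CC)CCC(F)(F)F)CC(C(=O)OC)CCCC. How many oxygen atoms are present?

Scan the SMILES for O atoms (remember two-letter symbols like Cl and Br are single atoms).
Oxygen count: 2.

2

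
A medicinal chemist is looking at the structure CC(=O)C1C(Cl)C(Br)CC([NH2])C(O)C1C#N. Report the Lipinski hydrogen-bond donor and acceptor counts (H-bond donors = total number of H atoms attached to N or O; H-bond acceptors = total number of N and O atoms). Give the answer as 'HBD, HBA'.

Donors: find every N or O and count the H atoms it carries.
  atom 3 (O): bond orders sum to 2 → 0 H
  atom 11 (N): bond orders sum to 1 → 2 H
  atom 13 (O): bond orders sum to 1 → 1 H
  atom 16 (N): bond orders sum to 3 → 0 H
Lipinski HBD = 3.
Acceptors: N atoms = 2, O atoms = 2 → HBA = 4.

3, 4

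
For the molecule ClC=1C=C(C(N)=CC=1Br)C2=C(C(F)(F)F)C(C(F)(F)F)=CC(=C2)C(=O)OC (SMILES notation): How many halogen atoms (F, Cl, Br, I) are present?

8

Halogen atoms appear at heavy-atom positions 1, 9, 13, 14, 15, 18, 19, 20 (1×Br, 1×Cl, 6×F).
Other groups present: 1 ester, 1 primary amine.
Halogen count: 8.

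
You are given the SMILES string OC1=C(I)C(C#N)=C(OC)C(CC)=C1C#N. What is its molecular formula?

Walk through each heavy atom and fill implicit hydrogens from standard valence (C 4, N 3, O 2, S 2, halogen 1):
  atom 1: O, bond orders sum to 1 (valence 2) → 1 H
  atom 2: C, bond orders sum to 4 (valence 4) → 0 H
  atom 3: C, bond orders sum to 4 (valence 4) → 0 H
  atom 4: I (halogen, monovalent) → 0 H
  atom 5: C, bond orders sum to 4 (valence 4) → 0 H
  atom 6: C, bond orders sum to 4 (valence 4) → 0 H
  atom 7: N, bond orders sum to 3 (valence 3) → 0 H
  atom 8: C, bond orders sum to 4 (valence 4) → 0 H
  atom 9: O, bond orders sum to 2 (valence 2) → 0 H
  atom 10: C, bond orders sum to 1 (valence 4) → 3 H
  atom 11: C, bond orders sum to 4 (valence 4) → 0 H
  atom 12: C, bond orders sum to 2 (valence 4) → 2 H
  atom 13: C, bond orders sum to 1 (valence 4) → 3 H
  atom 14: C, bond orders sum to 4 (valence 4) → 0 H
  atom 15: C, bond orders sum to 4 (valence 4) → 0 H
  atom 16: N, bond orders sum to 3 (valence 3) → 0 H
Totals → C:11, H:9, I:1, N:2, O:2.

C11H9IN2O2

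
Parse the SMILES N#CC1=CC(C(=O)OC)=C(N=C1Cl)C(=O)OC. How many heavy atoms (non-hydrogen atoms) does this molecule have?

Every atom symbol written in the SMILES (organic subset) is one heavy atom; implicit H are not written.
Heavy atoms by element → C:10, Cl:1, N:2, O:4.
Total: 17.

17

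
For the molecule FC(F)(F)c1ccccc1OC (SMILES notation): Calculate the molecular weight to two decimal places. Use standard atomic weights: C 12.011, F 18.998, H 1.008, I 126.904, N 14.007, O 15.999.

176.14 g/mol

First, the molecular formula is C8H7F3O (counting implicit H from valence).
  C: 8 × 12.011 = 96.088
  F: 3 × 18.998 = 56.994
  H: 7 × 1.008 = 7.056
  O: 1 × 15.999 = 15.999
Sum: 8×12.011 + 3×18.998 + 7×1.008 + 1×15.999 = 176.137 → 176.14 g/mol.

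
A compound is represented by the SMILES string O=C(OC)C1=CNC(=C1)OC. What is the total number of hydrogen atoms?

Walk through each heavy atom and fill implicit hydrogens from standard valence (C 4, N 3, O 2, S 2, halogen 1):
  atom 1: O, bond orders sum to 2 (valence 2) → 0 H
  atom 2: C, bond orders sum to 4 (valence 4) → 0 H
  atom 3: O, bond orders sum to 2 (valence 2) → 0 H
  atom 4: C, bond orders sum to 1 (valence 4) → 3 H
  atom 5: C, bond orders sum to 4 (valence 4) → 0 H
  atom 6: C, bond orders sum to 3 (valence 4) → 1 H
  atom 7: N, bond orders sum to 2 (valence 3) → 1 H
  atom 8: C, bond orders sum to 4 (valence 4) → 0 H
  atom 9: C, bond orders sum to 3 (valence 4) → 1 H
  atom 10: O, bond orders sum to 2 (valence 2) → 0 H
  atom 11: C, bond orders sum to 1 (valence 4) → 3 H
Total hydrogens: 9.

9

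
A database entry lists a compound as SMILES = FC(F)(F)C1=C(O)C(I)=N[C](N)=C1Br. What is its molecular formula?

Walk through each heavy atom and fill implicit hydrogens from standard valence (C 4, N 3, O 2, S 2, halogen 1):
  atom 1: F (halogen, monovalent) → 0 H
  atom 2: C, bond orders sum to 4 (valence 4) → 0 H
  atom 3: F (halogen, monovalent) → 0 H
  atom 4: F (halogen, monovalent) → 0 H
  atom 5: C, bond orders sum to 4 (valence 4) → 0 H
  atom 6: C, bond orders sum to 4 (valence 4) → 0 H
  atom 7: O, bond orders sum to 1 (valence 2) → 1 H
  atom 8: C, bond orders sum to 4 (valence 4) → 0 H
  atom 9: I (halogen, monovalent) → 0 H
  atom 10: N, bond orders sum to 3 (valence 3) → 0 H
  atom 11: C with explicit H count 0
  atom 12: N, bond orders sum to 1 (valence 3) → 2 H
  atom 13: C, bond orders sum to 4 (valence 4) → 0 H
  atom 14: Br (halogen, monovalent) → 0 H
Totals → C:6, H:3, Br:1, F:3, I:1, N:2, O:1.

C6H3BrF3IN2O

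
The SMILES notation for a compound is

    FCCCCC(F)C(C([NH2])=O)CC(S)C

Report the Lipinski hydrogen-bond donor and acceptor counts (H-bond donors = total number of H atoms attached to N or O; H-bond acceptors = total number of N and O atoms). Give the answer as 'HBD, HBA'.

2, 2

Donors: find every N or O and count the H atoms it carries.
  atom 10 (N): bond orders sum to 1 → 2 H
  atom 11 (O): bond orders sum to 2 → 0 H
Lipinski HBD = 2.
Acceptors: N atoms = 1, O atoms = 1 → HBA = 2.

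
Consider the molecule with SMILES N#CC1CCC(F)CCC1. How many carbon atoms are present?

8

Count every carbon token in the SMILES (each C, including those in ring-closure positions and inside branches).
Carbon count: 8.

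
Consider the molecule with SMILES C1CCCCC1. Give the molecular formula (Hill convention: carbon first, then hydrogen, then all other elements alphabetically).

C6H12

Walk through each heavy atom and fill implicit hydrogens from standard valence (C 4, N 3, O 2, S 2, halogen 1):
  atom 1: C, bond orders sum to 2 (valence 4) → 2 H
  atom 2: C, bond orders sum to 2 (valence 4) → 2 H
  atom 3: C, bond orders sum to 2 (valence 4) → 2 H
  atom 4: C, bond orders sum to 2 (valence 4) → 2 H
  atom 5: C, bond orders sum to 2 (valence 4) → 2 H
  atom 6: C, bond orders sum to 2 (valence 4) → 2 H
Totals → C:6, H:12.
In Hill order: C6H12.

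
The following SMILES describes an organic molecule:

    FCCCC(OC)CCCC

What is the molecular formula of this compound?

C9H19FO

Walk through each heavy atom and fill implicit hydrogens from standard valence (C 4, N 3, O 2, S 2, halogen 1):
  atom 1: F (halogen, monovalent) → 0 H
  atom 2: C, bond orders sum to 2 (valence 4) → 2 H
  atom 3: C, bond orders sum to 2 (valence 4) → 2 H
  atom 4: C, bond orders sum to 2 (valence 4) → 2 H
  atom 5: C, bond orders sum to 3 (valence 4) → 1 H
  atom 6: O, bond orders sum to 2 (valence 2) → 0 H
  atom 7: C, bond orders sum to 1 (valence 4) → 3 H
  atom 8: C, bond orders sum to 2 (valence 4) → 2 H
  atom 9: C, bond orders sum to 2 (valence 4) → 2 H
  atom 10: C, bond orders sum to 2 (valence 4) → 2 H
  atom 11: C, bond orders sum to 1 (valence 4) → 3 H
Totals → C:9, H:19, F:1, O:1.
In Hill order: C9H19FO.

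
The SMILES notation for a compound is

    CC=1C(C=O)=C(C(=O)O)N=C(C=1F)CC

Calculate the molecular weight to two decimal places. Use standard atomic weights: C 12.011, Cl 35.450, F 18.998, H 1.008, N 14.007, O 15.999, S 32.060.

First, the molecular formula is C10H10FNO3 (counting implicit H from valence).
  C: 10 × 12.011 = 120.110
  F: 1 × 18.998 = 18.998
  H: 10 × 1.008 = 10.080
  N: 1 × 14.007 = 14.007
  O: 3 × 15.999 = 47.997
Sum: 10×12.011 + 1×18.998 + 10×1.008 + 1×14.007 + 3×15.999 = 211.192 → 211.19 g/mol.

211.19 g/mol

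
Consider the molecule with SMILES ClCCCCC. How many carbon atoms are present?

Count every carbon token in the SMILES (each C, including those in ring-closure positions and inside branches).
Carbon count: 5.

5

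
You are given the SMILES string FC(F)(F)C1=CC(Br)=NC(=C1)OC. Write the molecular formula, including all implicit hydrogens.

Walk through each heavy atom and fill implicit hydrogens from standard valence (C 4, N 3, O 2, S 2, halogen 1):
  atom 1: F (halogen, monovalent) → 0 H
  atom 2: C, bond orders sum to 4 (valence 4) → 0 H
  atom 3: F (halogen, monovalent) → 0 H
  atom 4: F (halogen, monovalent) → 0 H
  atom 5: C, bond orders sum to 4 (valence 4) → 0 H
  atom 6: C, bond orders sum to 3 (valence 4) → 1 H
  atom 7: C, bond orders sum to 4 (valence 4) → 0 H
  atom 8: Br (halogen, monovalent) → 0 H
  atom 9: N, bond orders sum to 3 (valence 3) → 0 H
  atom 10: C, bond orders sum to 4 (valence 4) → 0 H
  atom 11: C, bond orders sum to 3 (valence 4) → 1 H
  atom 12: O, bond orders sum to 2 (valence 2) → 0 H
  atom 13: C, bond orders sum to 1 (valence 4) → 3 H
Totals → C:7, H:5, Br:1, F:3, N:1, O:1.
In Hill order: C7H5BrF3NO.

C7H5BrF3NO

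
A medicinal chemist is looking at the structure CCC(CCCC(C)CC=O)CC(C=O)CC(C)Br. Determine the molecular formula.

Walk through each heavy atom and fill implicit hydrogens from standard valence (C 4, N 3, O 2, S 2, halogen 1):
  atom 1: C, bond orders sum to 1 (valence 4) → 3 H
  atom 2: C, bond orders sum to 2 (valence 4) → 2 H
  atom 3: C, bond orders sum to 3 (valence 4) → 1 H
  atom 4: C, bond orders sum to 2 (valence 4) → 2 H
  atom 5: C, bond orders sum to 2 (valence 4) → 2 H
  atom 6: C, bond orders sum to 2 (valence 4) → 2 H
  atom 7: C, bond orders sum to 3 (valence 4) → 1 H
  atom 8: C, bond orders sum to 1 (valence 4) → 3 H
  atom 9: C, bond orders sum to 2 (valence 4) → 2 H
  atom 10: C, bond orders sum to 3 (valence 4) → 1 H
  atom 11: O, bond orders sum to 2 (valence 2) → 0 H
  atom 12: C, bond orders sum to 2 (valence 4) → 2 H
  atom 13: C, bond orders sum to 3 (valence 4) → 1 H
  atom 14: C, bond orders sum to 3 (valence 4) → 1 H
  atom 15: O, bond orders sum to 2 (valence 2) → 0 H
  atom 16: C, bond orders sum to 2 (valence 4) → 2 H
  atom 17: C, bond orders sum to 3 (valence 4) → 1 H
  atom 18: C, bond orders sum to 1 (valence 4) → 3 H
  atom 19: Br (halogen, monovalent) → 0 H
Totals → C:16, H:29, Br:1, O:2.
In Hill order: C16H29BrO2.

C16H29BrO2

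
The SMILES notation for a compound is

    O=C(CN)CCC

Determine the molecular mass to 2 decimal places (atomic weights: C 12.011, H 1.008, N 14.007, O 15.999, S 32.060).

101.15 g/mol

First, the molecular formula is C5H11NO (counting implicit H from valence).
  C: 5 × 12.011 = 60.055
  H: 11 × 1.008 = 11.088
  N: 1 × 14.007 = 14.007
  O: 1 × 15.999 = 15.999
Sum: 5×12.011 + 11×1.008 + 1×14.007 + 1×15.999 = 101.149 → 101.15 g/mol.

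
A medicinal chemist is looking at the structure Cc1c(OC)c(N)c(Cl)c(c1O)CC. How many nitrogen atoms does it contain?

Scan the SMILES for N atoms (remember two-letter symbols like Cl and Br are single atoms).
Nitrogen count: 1.

1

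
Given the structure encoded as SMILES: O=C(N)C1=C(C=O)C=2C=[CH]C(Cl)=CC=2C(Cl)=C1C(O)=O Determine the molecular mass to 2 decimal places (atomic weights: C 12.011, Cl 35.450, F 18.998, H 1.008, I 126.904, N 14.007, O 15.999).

312.10 g/mol

First, the molecular formula is C13H7Cl2NO4 (counting implicit H from valence).
  C: 13 × 12.011 = 156.143
  Cl: 2 × 35.450 = 70.900
  H: 7 × 1.008 = 7.056
  N: 1 × 14.007 = 14.007
  O: 4 × 15.999 = 63.996
Sum: 13×12.011 + 2×35.450 + 7×1.008 + 1×14.007 + 4×15.999 = 312.102 → 312.10 g/mol.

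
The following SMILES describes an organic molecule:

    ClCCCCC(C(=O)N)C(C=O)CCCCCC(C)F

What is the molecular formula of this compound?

Walk through each heavy atom and fill implicit hydrogens from standard valence (C 4, N 3, O 2, S 2, halogen 1):
  atom 1: Cl (halogen, monovalent) → 0 H
  atom 2: C, bond orders sum to 2 (valence 4) → 2 H
  atom 3: C, bond orders sum to 2 (valence 4) → 2 H
  atom 4: C, bond orders sum to 2 (valence 4) → 2 H
  atom 5: C, bond orders sum to 2 (valence 4) → 2 H
  atom 6: C, bond orders sum to 3 (valence 4) → 1 H
  atom 7: C, bond orders sum to 4 (valence 4) → 0 H
  atom 8: O, bond orders sum to 2 (valence 2) → 0 H
  atom 9: N, bond orders sum to 1 (valence 3) → 2 H
  atom 10: C, bond orders sum to 3 (valence 4) → 1 H
  atom 11: C, bond orders sum to 3 (valence 4) → 1 H
  atom 12: O, bond orders sum to 2 (valence 2) → 0 H
  atom 13: C, bond orders sum to 2 (valence 4) → 2 H
  atom 14: C, bond orders sum to 2 (valence 4) → 2 H
  atom 15: C, bond orders sum to 2 (valence 4) → 2 H
  atom 16: C, bond orders sum to 2 (valence 4) → 2 H
  atom 17: C, bond orders sum to 2 (valence 4) → 2 H
  atom 18: C, bond orders sum to 3 (valence 4) → 1 H
  atom 19: C, bond orders sum to 1 (valence 4) → 3 H
  atom 20: F (halogen, monovalent) → 0 H
Totals → C:15, H:27, Cl:1, F:1, N:1, O:2.
In Hill order: C15H27ClFNO2.

C15H27ClFNO2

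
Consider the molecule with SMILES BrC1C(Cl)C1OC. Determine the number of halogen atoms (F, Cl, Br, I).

Halogen atoms appear at heavy-atom positions 1, 4 (1×Br, 1×Cl).
Other groups present: 1 ether.
Halogen count: 2.

2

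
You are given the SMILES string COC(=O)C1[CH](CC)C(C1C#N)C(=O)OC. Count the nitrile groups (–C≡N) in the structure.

The nitrile motif appears at heavy-atom position 11 in the SMILES.
Other groups present: 2 ester.
Nitrile count: 1.

1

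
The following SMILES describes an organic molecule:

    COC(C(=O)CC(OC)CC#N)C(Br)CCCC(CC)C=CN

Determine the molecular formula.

Walk through each heavy atom and fill implicit hydrogens from standard valence (C 4, N 3, O 2, S 2, halogen 1):
  atom 1: C, bond orders sum to 1 (valence 4) → 3 H
  atom 2: O, bond orders sum to 2 (valence 2) → 0 H
  atom 3: C, bond orders sum to 3 (valence 4) → 1 H
  atom 4: C, bond orders sum to 4 (valence 4) → 0 H
  atom 5: O, bond orders sum to 2 (valence 2) → 0 H
  atom 6: C, bond orders sum to 2 (valence 4) → 2 H
  atom 7: C, bond orders sum to 3 (valence 4) → 1 H
  atom 8: O, bond orders sum to 2 (valence 2) → 0 H
  atom 9: C, bond orders sum to 1 (valence 4) → 3 H
  atom 10: C, bond orders sum to 2 (valence 4) → 2 H
  atom 11: C, bond orders sum to 4 (valence 4) → 0 H
  atom 12: N, bond orders sum to 3 (valence 3) → 0 H
  atom 13: C, bond orders sum to 3 (valence 4) → 1 H
  atom 14: Br (halogen, monovalent) → 0 H
  atom 15: C, bond orders sum to 2 (valence 4) → 2 H
  atom 16: C, bond orders sum to 2 (valence 4) → 2 H
  atom 17: C, bond orders sum to 2 (valence 4) → 2 H
  atom 18: C, bond orders sum to 3 (valence 4) → 1 H
  atom 19: C, bond orders sum to 2 (valence 4) → 2 H
  atom 20: C, bond orders sum to 1 (valence 4) → 3 H
  atom 21: C, bond orders sum to 3 (valence 4) → 1 H
  atom 22: C, bond orders sum to 3 (valence 4) → 1 H
  atom 23: N, bond orders sum to 1 (valence 3) → 2 H
Totals → C:17, H:29, Br:1, N:2, O:3.

C17H29BrN2O3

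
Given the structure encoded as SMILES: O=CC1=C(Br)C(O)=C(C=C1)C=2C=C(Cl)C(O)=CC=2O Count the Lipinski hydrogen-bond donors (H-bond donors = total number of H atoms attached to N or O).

Donors: find every N or O and count the H atoms it carries.
  atom 1 (O): bond orders sum to 2 → 0 H
  atom 7 (O): bond orders sum to 1 → 1 H
  atom 16 (O): bond orders sum to 1 → 1 H
  atom 19 (O): bond orders sum to 1 → 1 H
Lipinski HBD = 3.

3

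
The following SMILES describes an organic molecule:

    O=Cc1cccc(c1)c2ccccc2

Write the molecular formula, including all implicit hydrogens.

Walk through each heavy atom and fill implicit hydrogens from standard valence (C 4, N 3, O 2, S 2, halogen 1); for lowercase aromatic atoms, an aromatic c carries 1 H when it has two neighbours and 0 H with three, and aromatic n carries 0 H:
  atom 1: O, bond orders sum to 2 (valence 2) → 0 H
  atom 2: C, bond orders sum to 3 (valence 4) → 1 H
  atom 3: aromatic c, 3 neighbours → 0 H
  atom 4: aromatic c, 2 neighbours → 1 H
  atom 5: aromatic c, 2 neighbours → 1 H
  atom 6: aromatic c, 2 neighbours → 1 H
  atom 7: aromatic c, 3 neighbours → 0 H
  atom 8: aromatic c, 2 neighbours → 1 H
  atom 9: aromatic c, 3 neighbours → 0 H
  atom 10: aromatic c, 2 neighbours → 1 H
  atom 11: aromatic c, 2 neighbours → 1 H
  atom 12: aromatic c, 2 neighbours → 1 H
  atom 13: aromatic c, 2 neighbours → 1 H
  atom 14: aromatic c, 2 neighbours → 1 H
Totals → C:13, H:10, O:1.

C13H10O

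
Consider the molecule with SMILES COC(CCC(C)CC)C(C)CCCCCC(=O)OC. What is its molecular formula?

Walk through each heavy atom and fill implicit hydrogens from standard valence (C 4, N 3, O 2, S 2, halogen 1):
  atom 1: C, bond orders sum to 1 (valence 4) → 3 H
  atom 2: O, bond orders sum to 2 (valence 2) → 0 H
  atom 3: C, bond orders sum to 3 (valence 4) → 1 H
  atom 4: C, bond orders sum to 2 (valence 4) → 2 H
  atom 5: C, bond orders sum to 2 (valence 4) → 2 H
  atom 6: C, bond orders sum to 3 (valence 4) → 1 H
  atom 7: C, bond orders sum to 1 (valence 4) → 3 H
  atom 8: C, bond orders sum to 2 (valence 4) → 2 H
  atom 9: C, bond orders sum to 1 (valence 4) → 3 H
  atom 10: C, bond orders sum to 3 (valence 4) → 1 H
  atom 11: C, bond orders sum to 1 (valence 4) → 3 H
  atom 12: C, bond orders sum to 2 (valence 4) → 2 H
  atom 13: C, bond orders sum to 2 (valence 4) → 2 H
  atom 14: C, bond orders sum to 2 (valence 4) → 2 H
  atom 15: C, bond orders sum to 2 (valence 4) → 2 H
  atom 16: C, bond orders sum to 2 (valence 4) → 2 H
  atom 17: C, bond orders sum to 4 (valence 4) → 0 H
  atom 18: O, bond orders sum to 2 (valence 2) → 0 H
  atom 19: O, bond orders sum to 2 (valence 2) → 0 H
  atom 20: C, bond orders sum to 1 (valence 4) → 3 H
Totals → C:17, H:34, O:3.
In Hill order: C17H34O3.

C17H34O3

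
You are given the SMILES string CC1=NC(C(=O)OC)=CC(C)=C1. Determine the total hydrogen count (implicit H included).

Walk through each heavy atom and fill implicit hydrogens from standard valence (C 4, N 3, O 2, S 2, halogen 1):
  atom 1: C, bond orders sum to 1 (valence 4) → 3 H
  atom 2: C, bond orders sum to 4 (valence 4) → 0 H
  atom 3: N, bond orders sum to 3 (valence 3) → 0 H
  atom 4: C, bond orders sum to 4 (valence 4) → 0 H
  atom 5: C, bond orders sum to 4 (valence 4) → 0 H
  atom 6: O, bond orders sum to 2 (valence 2) → 0 H
  atom 7: O, bond orders sum to 2 (valence 2) → 0 H
  atom 8: C, bond orders sum to 1 (valence 4) → 3 H
  atom 9: C, bond orders sum to 3 (valence 4) → 1 H
  atom 10: C, bond orders sum to 4 (valence 4) → 0 H
  atom 11: C, bond orders sum to 1 (valence 4) → 3 H
  atom 12: C, bond orders sum to 3 (valence 4) → 1 H
Total hydrogens: 11.

11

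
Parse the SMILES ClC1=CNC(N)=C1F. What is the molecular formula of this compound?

Walk through each heavy atom and fill implicit hydrogens from standard valence (C 4, N 3, O 2, S 2, halogen 1):
  atom 1: Cl (halogen, monovalent) → 0 H
  atom 2: C, bond orders sum to 4 (valence 4) → 0 H
  atom 3: C, bond orders sum to 3 (valence 4) → 1 H
  atom 4: N, bond orders sum to 2 (valence 3) → 1 H
  atom 5: C, bond orders sum to 4 (valence 4) → 0 H
  atom 6: N, bond orders sum to 1 (valence 3) → 2 H
  atom 7: C, bond orders sum to 4 (valence 4) → 0 H
  atom 8: F (halogen, monovalent) → 0 H
Totals → C:4, H:4, Cl:1, F:1, N:2.

C4H4ClFN2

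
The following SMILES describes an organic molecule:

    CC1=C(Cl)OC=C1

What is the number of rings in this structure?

1

In SMILES, each pair of matching ring-closure digits denotes one ring-closing bond; the number of such bonds equals the number of independent rings.
Ring-closure bonds here: 1.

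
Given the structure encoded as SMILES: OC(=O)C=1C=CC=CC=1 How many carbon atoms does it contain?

7

Count every carbon token in the SMILES (each C, including those in ring-closure positions and inside branches).
Carbon count: 7.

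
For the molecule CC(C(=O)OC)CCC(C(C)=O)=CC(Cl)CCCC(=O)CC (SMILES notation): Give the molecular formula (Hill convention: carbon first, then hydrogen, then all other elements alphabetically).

C17H27ClO4

Walk through each heavy atom and fill implicit hydrogens from standard valence (C 4, N 3, O 2, S 2, halogen 1):
  atom 1: C, bond orders sum to 1 (valence 4) → 3 H
  atom 2: C, bond orders sum to 3 (valence 4) → 1 H
  atom 3: C, bond orders sum to 4 (valence 4) → 0 H
  atom 4: O, bond orders sum to 2 (valence 2) → 0 H
  atom 5: O, bond orders sum to 2 (valence 2) → 0 H
  atom 6: C, bond orders sum to 1 (valence 4) → 3 H
  atom 7: C, bond orders sum to 2 (valence 4) → 2 H
  atom 8: C, bond orders sum to 2 (valence 4) → 2 H
  atom 9: C, bond orders sum to 4 (valence 4) → 0 H
  atom 10: C, bond orders sum to 4 (valence 4) → 0 H
  atom 11: C, bond orders sum to 1 (valence 4) → 3 H
  atom 12: O, bond orders sum to 2 (valence 2) → 0 H
  atom 13: C, bond orders sum to 3 (valence 4) → 1 H
  atom 14: C, bond orders sum to 3 (valence 4) → 1 H
  atom 15: Cl (halogen, monovalent) → 0 H
  atom 16: C, bond orders sum to 2 (valence 4) → 2 H
  atom 17: C, bond orders sum to 2 (valence 4) → 2 H
  atom 18: C, bond orders sum to 2 (valence 4) → 2 H
  atom 19: C, bond orders sum to 4 (valence 4) → 0 H
  atom 20: O, bond orders sum to 2 (valence 2) → 0 H
  atom 21: C, bond orders sum to 2 (valence 4) → 2 H
  atom 22: C, bond orders sum to 1 (valence 4) → 3 H
Totals → C:17, H:27, Cl:1, O:4.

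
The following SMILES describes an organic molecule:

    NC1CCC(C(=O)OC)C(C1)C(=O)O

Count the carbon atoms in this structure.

Count every carbon token in the SMILES (each C, including those in ring-closure positions and inside branches).
Carbon count: 9.

9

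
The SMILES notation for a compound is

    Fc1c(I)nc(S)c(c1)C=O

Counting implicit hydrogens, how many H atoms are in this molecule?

3

Walk through each heavy atom and fill implicit hydrogens from standard valence (C 4, N 3, O 2, S 2, halogen 1); for lowercase aromatic atoms, an aromatic c carries 1 H when it has two neighbours and 0 H with three, and aromatic n carries 0 H:
  atom 1: F (halogen, monovalent) → 0 H
  atom 2: aromatic c, 3 neighbours → 0 H
  atom 3: aromatic c, 3 neighbours → 0 H
  atom 4: I (halogen, monovalent) → 0 H
  atom 5: aromatic n, 2 neighbours → 0 H
  atom 6: aromatic c, 3 neighbours → 0 H
  atom 7: S, bond orders sum to 1 (valence 2) → 1 H
  atom 8: aromatic c, 3 neighbours → 0 H
  atom 9: aromatic c, 2 neighbours → 1 H
  atom 10: C, bond orders sum to 3 (valence 4) → 1 H
  atom 11: O, bond orders sum to 2 (valence 2) → 0 H
Total hydrogens: 3.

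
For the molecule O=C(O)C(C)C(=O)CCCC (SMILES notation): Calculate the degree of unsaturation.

2

Molecular formula: C8H14O3.
DoU = (2C + 2 + N − H − X) / 2, where X is the halogen count and O/S are ignored.
    = (2·8 + 2 + 0 − 14 − 0) / 2 = 4 / 2 = 2.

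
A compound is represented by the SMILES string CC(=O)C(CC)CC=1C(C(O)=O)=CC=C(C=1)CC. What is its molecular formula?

C15H20O3

Walk through each heavy atom and fill implicit hydrogens from standard valence (C 4, N 3, O 2, S 2, halogen 1):
  atom 1: C, bond orders sum to 1 (valence 4) → 3 H
  atom 2: C, bond orders sum to 4 (valence 4) → 0 H
  atom 3: O, bond orders sum to 2 (valence 2) → 0 H
  atom 4: C, bond orders sum to 3 (valence 4) → 1 H
  atom 5: C, bond orders sum to 2 (valence 4) → 2 H
  atom 6: C, bond orders sum to 1 (valence 4) → 3 H
  atom 7: C, bond orders sum to 2 (valence 4) → 2 H
  atom 8: C, bond orders sum to 4 (valence 4) → 0 H
  atom 9: C, bond orders sum to 4 (valence 4) → 0 H
  atom 10: C, bond orders sum to 4 (valence 4) → 0 H
  atom 11: O, bond orders sum to 1 (valence 2) → 1 H
  atom 12: O, bond orders sum to 2 (valence 2) → 0 H
  atom 13: C, bond orders sum to 3 (valence 4) → 1 H
  atom 14: C, bond orders sum to 3 (valence 4) → 1 H
  atom 15: C, bond orders sum to 4 (valence 4) → 0 H
  atom 16: C, bond orders sum to 3 (valence 4) → 1 H
  atom 17: C, bond orders sum to 2 (valence 4) → 2 H
  atom 18: C, bond orders sum to 1 (valence 4) → 3 H
Totals → C:15, H:20, O:3.
In Hill order: C15H20O3.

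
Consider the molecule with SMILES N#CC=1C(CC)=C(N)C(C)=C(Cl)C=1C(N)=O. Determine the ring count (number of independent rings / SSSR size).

1

In SMILES, each pair of matching ring-closure digits denotes one ring-closing bond; the number of such bonds equals the number of independent rings.
Ring-closure bonds here: 1.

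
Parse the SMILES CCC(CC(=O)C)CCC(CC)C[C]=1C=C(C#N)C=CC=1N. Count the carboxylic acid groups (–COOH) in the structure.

Scan the SMILES for the carboxylic acid motif — none present.
Groups that are present: 1 ketone, 1 nitrile, 1 primary amine.

0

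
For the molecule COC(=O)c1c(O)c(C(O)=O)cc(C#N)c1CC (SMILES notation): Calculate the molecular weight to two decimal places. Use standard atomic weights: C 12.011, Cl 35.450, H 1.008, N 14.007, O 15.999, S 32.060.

First, the molecular formula is C12H11NO5 (counting implicit H from valence).
  C: 12 × 12.011 = 144.132
  H: 11 × 1.008 = 11.088
  N: 1 × 14.007 = 14.007
  O: 5 × 15.999 = 79.995
Sum: 12×12.011 + 11×1.008 + 1×14.007 + 5×15.999 = 249.222 → 249.22 g/mol.

249.22 g/mol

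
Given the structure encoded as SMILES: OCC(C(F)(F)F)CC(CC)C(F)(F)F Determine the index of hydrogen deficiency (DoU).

0

Degree of unsaturation = (number of rings) + (number of π bonds).
Ring closures in the SMILES: 0.
π bonds: none → 0 DoU from unsaturation.
Total DoU = 0 + 0 = 0.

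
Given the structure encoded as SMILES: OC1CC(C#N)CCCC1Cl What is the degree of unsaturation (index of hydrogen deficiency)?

3

Degree of unsaturation = (number of rings) + (number of π bonds).
Ring closures in the SMILES: 1.
π bonds: 1 triple bond (each 2 DoU) → 2 DoU from unsaturation.
Total DoU = 1 + 2 = 3.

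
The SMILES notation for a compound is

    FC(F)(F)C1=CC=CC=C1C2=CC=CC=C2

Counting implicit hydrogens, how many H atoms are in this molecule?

Walk through each heavy atom and fill implicit hydrogens from standard valence (C 4, N 3, O 2, S 2, halogen 1):
  atom 1: F (halogen, monovalent) → 0 H
  atom 2: C, bond orders sum to 4 (valence 4) → 0 H
  atom 3: F (halogen, monovalent) → 0 H
  atom 4: F (halogen, monovalent) → 0 H
  atom 5: C, bond orders sum to 4 (valence 4) → 0 H
  atom 6: C, bond orders sum to 3 (valence 4) → 1 H
  atom 7: C, bond orders sum to 3 (valence 4) → 1 H
  atom 8: C, bond orders sum to 3 (valence 4) → 1 H
  atom 9: C, bond orders sum to 3 (valence 4) → 1 H
  atom 10: C, bond orders sum to 4 (valence 4) → 0 H
  atom 11: C, bond orders sum to 4 (valence 4) → 0 H
  atom 12: C, bond orders sum to 3 (valence 4) → 1 H
  atom 13: C, bond orders sum to 3 (valence 4) → 1 H
  atom 14: C, bond orders sum to 3 (valence 4) → 1 H
  atom 15: C, bond orders sum to 3 (valence 4) → 1 H
  atom 16: C, bond orders sum to 3 (valence 4) → 1 H
Total hydrogens: 9.

9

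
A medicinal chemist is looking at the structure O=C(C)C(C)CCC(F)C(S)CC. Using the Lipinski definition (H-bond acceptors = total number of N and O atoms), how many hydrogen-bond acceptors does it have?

N atoms: 0; O atoms: 1.
Lipinski HBA = 0 + 1 = 1.

1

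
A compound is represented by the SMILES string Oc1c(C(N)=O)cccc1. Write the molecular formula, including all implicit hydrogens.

Walk through each heavy atom and fill implicit hydrogens from standard valence (C 4, N 3, O 2, S 2, halogen 1); for lowercase aromatic atoms, an aromatic c carries 1 H when it has two neighbours and 0 H with three, and aromatic n carries 0 H:
  atom 1: O, bond orders sum to 1 (valence 2) → 1 H
  atom 2: aromatic c, 3 neighbours → 0 H
  atom 3: aromatic c, 3 neighbours → 0 H
  atom 4: C, bond orders sum to 4 (valence 4) → 0 H
  atom 5: N, bond orders sum to 1 (valence 3) → 2 H
  atom 6: O, bond orders sum to 2 (valence 2) → 0 H
  atom 7: aromatic c, 2 neighbours → 1 H
  atom 8: aromatic c, 2 neighbours → 1 H
  atom 9: aromatic c, 2 neighbours → 1 H
  atom 10: aromatic c, 2 neighbours → 1 H
Totals → C:7, H:7, N:1, O:2.

C7H7NO2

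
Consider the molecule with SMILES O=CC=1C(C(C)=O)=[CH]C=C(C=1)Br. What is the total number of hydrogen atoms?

Walk through each heavy atom and fill implicit hydrogens from standard valence (C 4, N 3, O 2, S 2, halogen 1):
  atom 1: O, bond orders sum to 2 (valence 2) → 0 H
  atom 2: C, bond orders sum to 3 (valence 4) → 1 H
  atom 3: C, bond orders sum to 4 (valence 4) → 0 H
  atom 4: C, bond orders sum to 4 (valence 4) → 0 H
  atom 5: C, bond orders sum to 4 (valence 4) → 0 H
  atom 6: C, bond orders sum to 1 (valence 4) → 3 H
  atom 7: O, bond orders sum to 2 (valence 2) → 0 H
  atom 8: C with explicit H count 1
  atom 9: C, bond orders sum to 3 (valence 4) → 1 H
  atom 10: C, bond orders sum to 4 (valence 4) → 0 H
  atom 11: C, bond orders sum to 3 (valence 4) → 1 H
  atom 12: Br (halogen, monovalent) → 0 H
Total hydrogens: 7.

7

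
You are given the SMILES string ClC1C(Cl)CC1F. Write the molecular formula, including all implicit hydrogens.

Walk through each heavy atom and fill implicit hydrogens from standard valence (C 4, N 3, O 2, S 2, halogen 1):
  atom 1: Cl (halogen, monovalent) → 0 H
  atom 2: C, bond orders sum to 3 (valence 4) → 1 H
  atom 3: C, bond orders sum to 3 (valence 4) → 1 H
  atom 4: Cl (halogen, monovalent) → 0 H
  atom 5: C, bond orders sum to 2 (valence 4) → 2 H
  atom 6: C, bond orders sum to 3 (valence 4) → 1 H
  atom 7: F (halogen, monovalent) → 0 H
Totals → C:4, H:5, Cl:2, F:1.

C4H5Cl2F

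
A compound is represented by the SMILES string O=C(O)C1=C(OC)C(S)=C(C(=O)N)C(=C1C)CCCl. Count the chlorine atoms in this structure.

1

Scan the SMILES for Cl atoms (remember two-letter symbols like Cl and Br are single atoms).
Chlorine count: 1.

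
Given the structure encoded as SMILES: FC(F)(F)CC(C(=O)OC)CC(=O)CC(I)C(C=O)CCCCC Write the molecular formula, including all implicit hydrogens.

C16H24F3IO4

Walk through each heavy atom and fill implicit hydrogens from standard valence (C 4, N 3, O 2, S 2, halogen 1):
  atom 1: F (halogen, monovalent) → 0 H
  atom 2: C, bond orders sum to 4 (valence 4) → 0 H
  atom 3: F (halogen, monovalent) → 0 H
  atom 4: F (halogen, monovalent) → 0 H
  atom 5: C, bond orders sum to 2 (valence 4) → 2 H
  atom 6: C, bond orders sum to 3 (valence 4) → 1 H
  atom 7: C, bond orders sum to 4 (valence 4) → 0 H
  atom 8: O, bond orders sum to 2 (valence 2) → 0 H
  atom 9: O, bond orders sum to 2 (valence 2) → 0 H
  atom 10: C, bond orders sum to 1 (valence 4) → 3 H
  atom 11: C, bond orders sum to 2 (valence 4) → 2 H
  atom 12: C, bond orders sum to 4 (valence 4) → 0 H
  atom 13: O, bond orders sum to 2 (valence 2) → 0 H
  atom 14: C, bond orders sum to 2 (valence 4) → 2 H
  atom 15: C, bond orders sum to 3 (valence 4) → 1 H
  atom 16: I (halogen, monovalent) → 0 H
  atom 17: C, bond orders sum to 3 (valence 4) → 1 H
  atom 18: C, bond orders sum to 3 (valence 4) → 1 H
  atom 19: O, bond orders sum to 2 (valence 2) → 0 H
  atom 20: C, bond orders sum to 2 (valence 4) → 2 H
  atom 21: C, bond orders sum to 2 (valence 4) → 2 H
  atom 22: C, bond orders sum to 2 (valence 4) → 2 H
  atom 23: C, bond orders sum to 2 (valence 4) → 2 H
  atom 24: C, bond orders sum to 1 (valence 4) → 3 H
Totals → C:16, H:24, F:3, I:1, O:4.
In Hill order: C16H24F3IO4.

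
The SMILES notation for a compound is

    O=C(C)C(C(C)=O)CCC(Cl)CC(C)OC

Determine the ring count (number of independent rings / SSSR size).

0

In SMILES, each pair of matching ring-closure digits denotes one ring-closing bond; the number of such bonds equals the number of independent rings.
Ring-closure bonds here: 0.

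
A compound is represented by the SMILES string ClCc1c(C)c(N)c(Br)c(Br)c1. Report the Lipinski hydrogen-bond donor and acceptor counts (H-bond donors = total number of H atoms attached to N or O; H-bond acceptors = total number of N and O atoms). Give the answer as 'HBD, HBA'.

Donors: find every N or O and count the H atoms it carries.
  atom 7 (N): bond orders sum to 1 → 2 H
Lipinski HBD = 2.
Acceptors: N atoms = 1, O atoms = 0 → HBA = 1.

2, 1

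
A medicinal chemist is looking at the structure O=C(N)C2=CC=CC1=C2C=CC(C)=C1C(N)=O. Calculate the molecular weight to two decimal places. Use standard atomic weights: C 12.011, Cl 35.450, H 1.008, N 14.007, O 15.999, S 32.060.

First, the molecular formula is C13H12N2O2 (counting implicit H from valence).
  C: 13 × 12.011 = 156.143
  H: 12 × 1.008 = 12.096
  N: 2 × 14.007 = 28.014
  O: 2 × 15.999 = 31.998
Sum: 13×12.011 + 12×1.008 + 2×14.007 + 2×15.999 = 228.251 → 228.25 g/mol.

228.25 g/mol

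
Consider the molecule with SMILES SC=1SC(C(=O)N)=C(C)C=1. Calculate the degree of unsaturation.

Degree of unsaturation = (number of rings) + (number of π bonds).
Ring closures in the SMILES: 1.
π bonds: 3 double bonds (each 1 DoU) → 3 DoU from unsaturation.
Total DoU = 1 + 3 = 4.

4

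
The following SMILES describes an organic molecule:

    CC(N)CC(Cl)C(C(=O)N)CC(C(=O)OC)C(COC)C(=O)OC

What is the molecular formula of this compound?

C15H27ClN2O6

Walk through each heavy atom and fill implicit hydrogens from standard valence (C 4, N 3, O 2, S 2, halogen 1):
  atom 1: C, bond orders sum to 1 (valence 4) → 3 H
  atom 2: C, bond orders sum to 3 (valence 4) → 1 H
  atom 3: N, bond orders sum to 1 (valence 3) → 2 H
  atom 4: C, bond orders sum to 2 (valence 4) → 2 H
  atom 5: C, bond orders sum to 3 (valence 4) → 1 H
  atom 6: Cl (halogen, monovalent) → 0 H
  atom 7: C, bond orders sum to 3 (valence 4) → 1 H
  atom 8: C, bond orders sum to 4 (valence 4) → 0 H
  atom 9: O, bond orders sum to 2 (valence 2) → 0 H
  atom 10: N, bond orders sum to 1 (valence 3) → 2 H
  atom 11: C, bond orders sum to 2 (valence 4) → 2 H
  atom 12: C, bond orders sum to 3 (valence 4) → 1 H
  atom 13: C, bond orders sum to 4 (valence 4) → 0 H
  atom 14: O, bond orders sum to 2 (valence 2) → 0 H
  atom 15: O, bond orders sum to 2 (valence 2) → 0 H
  atom 16: C, bond orders sum to 1 (valence 4) → 3 H
  atom 17: C, bond orders sum to 3 (valence 4) → 1 H
  atom 18: C, bond orders sum to 2 (valence 4) → 2 H
  atom 19: O, bond orders sum to 2 (valence 2) → 0 H
  atom 20: C, bond orders sum to 1 (valence 4) → 3 H
  atom 21: C, bond orders sum to 4 (valence 4) → 0 H
  atom 22: O, bond orders sum to 2 (valence 2) → 0 H
  atom 23: O, bond orders sum to 2 (valence 2) → 0 H
  atom 24: C, bond orders sum to 1 (valence 4) → 3 H
Totals → C:15, H:27, Cl:1, N:2, O:6.
In Hill order: C15H27ClN2O6.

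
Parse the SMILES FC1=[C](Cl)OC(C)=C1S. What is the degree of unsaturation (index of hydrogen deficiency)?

3

Degree of unsaturation = (number of rings) + (number of π bonds).
Ring closures in the SMILES: 1.
π bonds: 2 double bonds (each 1 DoU) → 2 DoU from unsaturation.
Total DoU = 1 + 2 = 3.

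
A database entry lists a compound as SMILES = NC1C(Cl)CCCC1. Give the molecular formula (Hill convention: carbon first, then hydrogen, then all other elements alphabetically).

C6H12ClN

Walk through each heavy atom and fill implicit hydrogens from standard valence (C 4, N 3, O 2, S 2, halogen 1):
  atom 1: N, bond orders sum to 1 (valence 3) → 2 H
  atom 2: C, bond orders sum to 3 (valence 4) → 1 H
  atom 3: C, bond orders sum to 3 (valence 4) → 1 H
  atom 4: Cl (halogen, monovalent) → 0 H
  atom 5: C, bond orders sum to 2 (valence 4) → 2 H
  atom 6: C, bond orders sum to 2 (valence 4) → 2 H
  atom 7: C, bond orders sum to 2 (valence 4) → 2 H
  atom 8: C, bond orders sum to 2 (valence 4) → 2 H
Totals → C:6, H:12, Cl:1, N:1.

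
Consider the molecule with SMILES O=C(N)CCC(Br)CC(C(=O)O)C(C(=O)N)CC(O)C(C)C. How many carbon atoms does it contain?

Count every carbon token in the SMILES (each C, including those in ring-closure positions and inside branches).
Carbon count: 14.

14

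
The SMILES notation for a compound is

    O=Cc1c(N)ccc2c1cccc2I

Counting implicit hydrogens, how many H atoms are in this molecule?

Walk through each heavy atom and fill implicit hydrogens from standard valence (C 4, N 3, O 2, S 2, halogen 1); for lowercase aromatic atoms, an aromatic c carries 1 H when it has two neighbours and 0 H with three, and aromatic n carries 0 H:
  atom 1: O, bond orders sum to 2 (valence 2) → 0 H
  atom 2: C, bond orders sum to 3 (valence 4) → 1 H
  atom 3: aromatic c, 3 neighbours → 0 H
  atom 4: aromatic c, 3 neighbours → 0 H
  atom 5: N, bond orders sum to 1 (valence 3) → 2 H
  atom 6: aromatic c, 2 neighbours → 1 H
  atom 7: aromatic c, 2 neighbours → 1 H
  atom 8: aromatic c, 3 neighbours → 0 H
  atom 9: aromatic c, 3 neighbours → 0 H
  atom 10: aromatic c, 2 neighbours → 1 H
  atom 11: aromatic c, 2 neighbours → 1 H
  atom 12: aromatic c, 2 neighbours → 1 H
  atom 13: aromatic c, 3 neighbours → 0 H
  atom 14: I (halogen, monovalent) → 0 H
Total hydrogens: 8.

8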